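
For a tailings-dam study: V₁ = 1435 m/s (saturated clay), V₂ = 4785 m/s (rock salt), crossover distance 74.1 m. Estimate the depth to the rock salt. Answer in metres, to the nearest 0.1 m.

h = (x_cross/2)·√((V₂−V₁)/(V₂+V₁)).
(V₂−V₁)/(V₂+V₁) = (4785−1435)/(4785+1435) = 0.5386; √ = 0.7339.
h = (74.1/2)·0.7339 = 27.19 m.

27.2 m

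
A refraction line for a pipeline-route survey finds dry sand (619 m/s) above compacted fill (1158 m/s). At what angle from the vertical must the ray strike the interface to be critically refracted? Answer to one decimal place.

32.3°

At critical incidence the refracted ray runs along the interface (θ₂ = 90°), so sin θ_c = V₁/V₂.
θ_c = arcsin(619/1158) = arcsin 0.5345 = 32.31°.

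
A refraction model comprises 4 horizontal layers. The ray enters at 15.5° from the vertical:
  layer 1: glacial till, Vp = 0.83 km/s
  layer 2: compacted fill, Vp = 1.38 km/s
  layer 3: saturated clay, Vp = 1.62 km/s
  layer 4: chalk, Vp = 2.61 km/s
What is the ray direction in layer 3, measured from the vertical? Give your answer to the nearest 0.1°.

31.4°

Ray parameter p = sin 15.5° / 0.83 = 3.2197e-01 s/km.
sin θ_3 = p·V_3 = 3.2197e-01 × 1.62 = 0.5216.
θ_3 = arcsin 0.5216 = 31.44°.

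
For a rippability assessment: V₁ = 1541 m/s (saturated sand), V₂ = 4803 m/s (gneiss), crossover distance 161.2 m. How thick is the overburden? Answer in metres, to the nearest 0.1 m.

57.8 m

x_cross = 2h·√((V₂+V₁)/(V₂−V₁)) → h = x_cross / (2·√((V₂+V₁)/(V₂−V₁))).
√((V₂+V₁)/(V₂−V₁)) = √((4803+1541)/(4803−1541)) = 1.3946.
h = 161.2 / (2·1.3946) = 57.80 m.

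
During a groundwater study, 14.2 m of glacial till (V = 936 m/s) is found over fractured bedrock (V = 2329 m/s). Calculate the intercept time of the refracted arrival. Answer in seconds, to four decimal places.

0.0278 s

tᵢ = 2h·√(V₂²−V₁²)/(V₁V₂).
√(V₂²−V₁²) = √(2329²−936²) = 2132.6 m/s.
tᵢ = 2·14.2·2132.6/(936·2329) = 0.02778 s.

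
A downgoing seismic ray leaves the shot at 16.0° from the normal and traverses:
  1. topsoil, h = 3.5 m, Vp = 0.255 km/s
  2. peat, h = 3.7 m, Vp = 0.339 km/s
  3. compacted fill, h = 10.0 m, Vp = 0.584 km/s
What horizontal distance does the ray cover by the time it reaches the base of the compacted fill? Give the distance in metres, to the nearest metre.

11 m

Apply Snell's law at each interface; in layer i the horizontal offset is hᵢ·tan θᵢ.
Layer 1: θ = 16.00°; offset = 3.5·tan 16.00° = 1.004 m.
Layer 2: sin θ = 0.339·sin 16.0°/0.255 = 0.3664, θ = 21.50°; offset = 3.7·tan 21.50° = 1.457 m.
Layer 3: sin θ = 0.584·sin 16.0°/0.255 = 0.6313, θ = 39.14°; offset = 10.0·tan 39.14° = 8.139 m.
Σ offsets = 10.600 m.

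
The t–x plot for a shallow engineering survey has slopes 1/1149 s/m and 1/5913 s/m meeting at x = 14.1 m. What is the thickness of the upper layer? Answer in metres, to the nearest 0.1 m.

5.8 m

h = (x_cross/2)·√((V₂−V₁)/(V₂+V₁)).
(V₂−V₁)/(V₂+V₁) = (5913−1149)/(5913+1149) = 0.6746; √ = 0.8213.
h = (14.1/2)·0.8213 = 5.79 m.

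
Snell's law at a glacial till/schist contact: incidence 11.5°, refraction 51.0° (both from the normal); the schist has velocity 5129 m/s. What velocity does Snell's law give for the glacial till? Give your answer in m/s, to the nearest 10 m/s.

Snell's law: sin 11.5°/V₁ = sin 51.0°/V₂.
V₁ = V₂·sin 11.5°/sin 51.0° = 5129 × 0.2565 = 1315.79 m/s.

1320 m/s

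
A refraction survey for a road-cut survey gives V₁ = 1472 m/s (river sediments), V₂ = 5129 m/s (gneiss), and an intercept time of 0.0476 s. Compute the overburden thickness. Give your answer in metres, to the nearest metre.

37 m

θ_c = arcsin(1472/5129) = 16.68°; cos θ_c = 0.9579.
tᵢ = 2h cos θ_c/V₁ ⇒ h = tᵢ·V₁/(2 cos θ_c) = 0.0476·1472/(2·0.9579) = 36.57 m.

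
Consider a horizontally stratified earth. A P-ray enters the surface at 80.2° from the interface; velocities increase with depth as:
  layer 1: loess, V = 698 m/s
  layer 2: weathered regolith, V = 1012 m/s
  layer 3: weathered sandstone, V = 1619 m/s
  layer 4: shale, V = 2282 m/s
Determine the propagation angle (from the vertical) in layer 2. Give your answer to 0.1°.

14.3°

From the normal: θ₁ = 90° − 80.2° = 9.8°.
Ray parameter p = sin 9.8° / 698 = 2.4385e-04 s/m.
sin θ_2 = p·V_2 = 2.4385e-04 × 1012 = 0.2468.
θ_2 = 14.29° from the vertical.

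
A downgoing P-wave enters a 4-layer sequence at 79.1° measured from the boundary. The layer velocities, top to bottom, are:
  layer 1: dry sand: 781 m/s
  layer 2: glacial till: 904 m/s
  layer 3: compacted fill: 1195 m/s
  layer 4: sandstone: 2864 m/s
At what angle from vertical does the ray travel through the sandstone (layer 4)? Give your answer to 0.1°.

From the normal: θ₁ = 90° − 79.1° = 10.9°.
Ray parameter p = sin 10.9° / 781 = 2.4212e-04 s/m.
sin θ_4 = p·V_4 = 2.4212e-04 × 2864 = 0.6934.
θ_4 = 43.90° from the vertical.

43.9°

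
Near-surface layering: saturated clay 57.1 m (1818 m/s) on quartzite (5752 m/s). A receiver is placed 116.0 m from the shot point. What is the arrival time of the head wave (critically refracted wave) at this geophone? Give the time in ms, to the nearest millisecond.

80 ms

t = x/V₂ + 2h·√(V₂²−V₁²)/(V₁V₂).
√(V₂²−V₁²) = √(5752²−1818²) = 5457.1 m/s; delay term = 2·57.1·5457.1/(1818·5752) = 0.05960 s.
t = 116.0/5752 + 0.05960 = 0.07976 s.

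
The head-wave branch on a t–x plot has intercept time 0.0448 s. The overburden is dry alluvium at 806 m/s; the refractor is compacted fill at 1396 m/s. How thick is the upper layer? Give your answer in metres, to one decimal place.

22.1 m

h = tᵢ·V₁·V₂ / (2·√(V₂²−V₁²)).
√(V₂²−V₁²) = √(1396² − 806²) = 1139.8 m/s.
h = 0.0448 s × 806 × 1396 / (2 × 1139.8) = 22.11 m.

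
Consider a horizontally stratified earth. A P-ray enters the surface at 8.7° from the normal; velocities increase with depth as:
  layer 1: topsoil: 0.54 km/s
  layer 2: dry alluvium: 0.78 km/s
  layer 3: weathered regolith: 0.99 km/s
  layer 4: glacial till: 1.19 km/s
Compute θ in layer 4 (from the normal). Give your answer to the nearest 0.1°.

19.5°

Ray parameter p = sin 8.7° / 0.54 = 2.8011e-01 s/km.
sin θ_4 = p·V_4 = 2.8011e-01 × 1.19 = 0.3333.
θ_4 = 19.47° from the vertical.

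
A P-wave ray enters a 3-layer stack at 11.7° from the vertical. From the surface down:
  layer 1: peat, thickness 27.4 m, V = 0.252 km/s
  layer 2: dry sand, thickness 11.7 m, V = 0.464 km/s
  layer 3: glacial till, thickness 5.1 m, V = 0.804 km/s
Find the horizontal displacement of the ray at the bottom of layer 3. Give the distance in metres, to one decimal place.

14.7 m

Apply Snell's law at each interface; in layer i the horizontal offset is hᵢ·tan θᵢ.
Layer 1: θ = 11.70°; offset = 27.4·tan 11.70° = 5.674 m.
Layer 2: sin θ = 0.464·sin 11.7°/0.252 = 0.3734, θ = 21.92°; offset = 11.7·tan 21.92° = 4.709 m.
Layer 3: sin θ = 0.804·sin 11.7°/0.252 = 0.6470, θ = 40.31°; offset = 5.1·tan 40.31° = 4.327 m.
Summing the layer offsets gives 14.711 m.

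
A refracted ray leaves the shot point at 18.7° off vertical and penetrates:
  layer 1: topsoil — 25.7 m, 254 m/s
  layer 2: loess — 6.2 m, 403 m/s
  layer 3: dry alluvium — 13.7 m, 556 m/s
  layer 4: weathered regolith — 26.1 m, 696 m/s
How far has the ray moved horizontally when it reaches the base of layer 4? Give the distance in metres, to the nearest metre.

74 m

Ray parameter p = sin 18.7° / 254 m/s = 1.2623e-03 s/m.
Layer 1: θ = 18.70°; offset = 25.7·tan 18.70° = 8.699 m.
Layer 2: sin θ = p·403 = 0.5087 → θ = 30.58°; offset = 6.2·tan 30.58° = 3.663 m.
Layer 3: sin θ = p·556 = 0.7018 → θ = 44.57°; offset = 13.7·tan 44.57° = 13.497 m.
Layer 4: sin θ = p·696 = 0.8785 → θ = 61.47°; offset = 26.1·tan 61.47° = 48.001 m.
Summing the layer offsets gives 73.861 m.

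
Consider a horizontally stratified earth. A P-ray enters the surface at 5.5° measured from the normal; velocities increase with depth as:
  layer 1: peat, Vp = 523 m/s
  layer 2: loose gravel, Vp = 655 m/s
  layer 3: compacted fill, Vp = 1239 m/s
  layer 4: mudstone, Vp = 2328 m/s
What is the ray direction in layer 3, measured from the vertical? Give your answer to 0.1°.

Snell's law across each interface conserves sin θ / V, so sin θ_3 = V_3·sin θ₁/V₁.
sin θ_3 = 1239 × sin 5.5° / 523 = 0.2271.
θ_3 = 13.12° from the vertical.

13.1°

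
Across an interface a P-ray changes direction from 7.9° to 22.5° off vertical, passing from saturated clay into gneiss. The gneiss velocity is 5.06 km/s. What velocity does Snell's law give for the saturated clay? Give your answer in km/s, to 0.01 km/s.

1.82 km/s

Snell's law: sin 7.9°/V₁ = sin 22.5°/V₂.
V₁ = V₂·sin 7.9°/sin 22.5° = 5.06 × 0.3592 = 1.82 km/s.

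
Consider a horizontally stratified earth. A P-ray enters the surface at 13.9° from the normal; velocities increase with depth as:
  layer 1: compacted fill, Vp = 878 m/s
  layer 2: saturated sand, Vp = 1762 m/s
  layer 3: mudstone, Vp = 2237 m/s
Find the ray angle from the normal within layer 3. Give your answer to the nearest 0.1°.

37.7°

Snell's law across each interface conserves sin θ / V, so sin θ_3 = V_3·sin θ₁/V₁.
sin θ_3 = 2237 × sin 13.9° / 878 = 0.6121.
θ_3 = arcsin 0.6121 = 37.74°.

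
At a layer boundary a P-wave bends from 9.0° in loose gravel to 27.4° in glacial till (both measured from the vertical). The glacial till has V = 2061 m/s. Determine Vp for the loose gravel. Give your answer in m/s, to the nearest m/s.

701 m/s

Snell's law: sin 9.0°/V₁ = sin 27.4°/V₂.
V₁ = V₂·sin 9.0°/sin 27.4° = 2061 × 0.3399 = 700.59 m/s.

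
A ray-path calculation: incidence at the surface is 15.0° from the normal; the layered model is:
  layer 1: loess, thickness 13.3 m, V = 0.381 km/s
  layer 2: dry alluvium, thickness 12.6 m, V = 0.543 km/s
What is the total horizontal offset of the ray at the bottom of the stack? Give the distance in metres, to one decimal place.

8.6 m

Apply Snell's law at each interface; in layer i the horizontal offset is hᵢ·tan θᵢ.
Layer 1: θ = 15.00°; offset = 13.3·tan 15.00° = 3.564 m.
Layer 2: sin θ = 0.543·sin 15.0°/0.381 = 0.3689, θ = 21.65°; offset = 12.6·tan 21.65° = 5.000 m.
Total horizontal offset = 8.564 m.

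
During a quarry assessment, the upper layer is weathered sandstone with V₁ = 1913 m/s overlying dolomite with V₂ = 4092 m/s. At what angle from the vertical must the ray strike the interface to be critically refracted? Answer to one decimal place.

At critical incidence the refracted ray runs along the interface (θ₂ = 90°), so sin θ_c = V₁/V₂.
θ_c = arcsin(1913/4092) = arcsin 0.4675 = 27.87°.

27.9°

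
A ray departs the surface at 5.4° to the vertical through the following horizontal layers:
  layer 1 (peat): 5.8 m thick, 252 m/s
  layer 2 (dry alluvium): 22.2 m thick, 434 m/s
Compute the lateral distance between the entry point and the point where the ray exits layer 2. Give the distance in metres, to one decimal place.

4.2 m

Apply Snell's law at each interface; in layer i the horizontal offset is hᵢ·tan θᵢ.
Layer 1: θ = 5.40°; offset = 5.8·tan 5.40° = 0.548 m.
Layer 2: sin θ = 434·sin 5.4°/252 = 0.1621, θ = 9.33°; offset = 22.2·tan 9.33° = 3.646 m.
Σ offsets = 4.195 m.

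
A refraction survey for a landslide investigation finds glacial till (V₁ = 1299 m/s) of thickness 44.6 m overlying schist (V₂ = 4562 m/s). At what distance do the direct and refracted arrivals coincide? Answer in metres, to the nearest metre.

θ_c = arcsin(1299/4562) = 16.54°, so cos θ_c = 0.9586 and tᵢ = 2h cos θ_c/V₁ = 0.0658 s.
At crossover x/V₁ = x/V₂ + tᵢ ⇒ x = tᵢ/(1/V₁ − 1/V₂) = 0.06583/(7.6982e-04 − 2.1920e-04) = 119.55 m.

120 m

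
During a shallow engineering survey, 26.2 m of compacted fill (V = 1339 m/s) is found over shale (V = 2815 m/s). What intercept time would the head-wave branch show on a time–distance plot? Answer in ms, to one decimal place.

tᵢ = 2h·√(V₂²−V₁²)/(V₁V₂).
√(V₂²−V₁²) = √(2815²−1339²) = 2476.1 m/s.
tᵢ = 2·26.2·2476.1/(1339·2815) = 0.03442 s.

34.4 ms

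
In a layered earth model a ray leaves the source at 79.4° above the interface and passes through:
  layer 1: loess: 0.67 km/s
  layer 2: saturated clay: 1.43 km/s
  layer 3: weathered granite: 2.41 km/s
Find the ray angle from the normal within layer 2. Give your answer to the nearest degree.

From the normal: θ₁ = 90° − 79.4° = 10.6°.
Snell's law across each interface conserves sin θ / V, so sin θ_2 = V_2·sin θ₁/V₁.
sin θ_2 = 1.43 × sin 10.6° / 0.67 = 0.3926.
θ_2 = arcsin 0.3926 = 23.12°.

23°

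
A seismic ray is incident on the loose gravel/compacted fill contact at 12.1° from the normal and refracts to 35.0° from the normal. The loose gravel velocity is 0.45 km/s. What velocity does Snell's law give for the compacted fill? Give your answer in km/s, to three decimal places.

Snell's law: sin 12.1°/V₁ = sin 35.0°/V₂.
V₂ = V₁·sin 35.0°/sin 12.1° = 0.45 × 2.7363 = 1.231 km/s.

1.231 km/s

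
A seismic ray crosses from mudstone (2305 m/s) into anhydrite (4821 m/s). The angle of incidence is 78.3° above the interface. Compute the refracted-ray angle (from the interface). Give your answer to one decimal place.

64.9°

Angle from the normal: 90° − 78.3° = 11.7°.
sin θ₁/V₁ = sin θ₂/V₂ ⇒ sin θ₂ = 4821·sin 11.7°/2305 = 4821·0.2028/2305 = 0.4241.
θ₂ = sin⁻¹(0.4241) = 25.10° (from vertical).
From the interface: 90° − 25.10° = 64.90°.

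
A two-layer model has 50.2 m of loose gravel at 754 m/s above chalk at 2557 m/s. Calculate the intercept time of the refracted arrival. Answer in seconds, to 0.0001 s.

0.1272 s

tᵢ = 2h·√(V₂²−V₁²)/(V₁V₂).
√(V₂²−V₁²) = √(2557²−754²) = 2443.3 m/s.
tᵢ = 2·50.2·2443.3/(754·2557) = 0.12724 s.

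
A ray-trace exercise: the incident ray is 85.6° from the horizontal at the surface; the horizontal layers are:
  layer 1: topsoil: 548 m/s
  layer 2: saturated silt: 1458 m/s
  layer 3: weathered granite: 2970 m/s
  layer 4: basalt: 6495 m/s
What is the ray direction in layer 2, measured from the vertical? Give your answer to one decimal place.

From the normal: θ₁ = 90° − 85.6° = 4.4°.
Ray parameter p = sin 4.4° / 548 = 1.4000e-04 s/m.
sin θ_2 = p·V_2 = 1.4000e-04 × 1458 = 0.2041.
θ_2 = 11.78° from the vertical.

11.8°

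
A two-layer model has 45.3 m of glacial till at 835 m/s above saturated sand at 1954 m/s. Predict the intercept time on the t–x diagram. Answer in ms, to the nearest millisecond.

98 ms

tᵢ = 2h·√(V₂²−V₁²)/(V₁V₂).
√(V₂²−V₁²) = √(1954²−835²) = 1766.6 m/s.
tᵢ = 2·45.3·1766.6/(835·1954) = 0.09810 s.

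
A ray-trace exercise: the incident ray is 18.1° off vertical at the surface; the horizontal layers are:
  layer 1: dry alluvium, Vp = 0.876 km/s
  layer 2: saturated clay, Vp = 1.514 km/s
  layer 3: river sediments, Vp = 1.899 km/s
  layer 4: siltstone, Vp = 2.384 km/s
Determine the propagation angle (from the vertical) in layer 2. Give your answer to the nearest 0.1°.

Snell's law across each interface conserves sin θ / V, so sin θ_2 = V_2·sin θ₁/V₁.
sin θ_2 = 1.514 × sin 18.1° / 0.876 = 0.5369.
θ_2 = arcsin 0.5369 = 32.48°.

32.5°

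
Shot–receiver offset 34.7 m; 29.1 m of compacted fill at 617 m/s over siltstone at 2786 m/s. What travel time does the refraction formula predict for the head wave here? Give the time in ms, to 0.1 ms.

104.4 ms

θ_c = arcsin(V₁/V₂) = arcsin(617/2786) = 12.80°, cos θ_c = 0.9752.
Intercept time tᵢ = 2h cos θ_c / V₁ = 2·29.1·0.9752/617 = 0.09199 s.
t = x/V₂ + tᵢ = 34.7/2786 + 0.09199 = 0.10444 s.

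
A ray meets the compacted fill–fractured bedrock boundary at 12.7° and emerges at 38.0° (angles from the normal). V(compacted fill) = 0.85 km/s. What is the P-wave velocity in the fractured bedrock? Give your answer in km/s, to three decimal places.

2.380 km/s

sin 12.7° = 0.2198; sin 38.0° = 0.6157.
V₂ = V₁·(sin θ₂/sin θ₁) = 0.85·(0.6157/0.2198) = 2.380 km/s.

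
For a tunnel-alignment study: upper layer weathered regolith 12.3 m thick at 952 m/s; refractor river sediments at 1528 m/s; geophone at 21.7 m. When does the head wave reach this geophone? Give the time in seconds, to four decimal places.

t = x/V₂ + 2h·√(V₂²−V₁²)/(V₁V₂).
√(V₂²−V₁²) = √(1528²−952²) = 1195.2 m/s; delay term = 2·12.3·1195.2/(952·1528) = 0.02021 s.
t = 21.7/1528 + 0.02021 = 0.03441 s.

0.0344 s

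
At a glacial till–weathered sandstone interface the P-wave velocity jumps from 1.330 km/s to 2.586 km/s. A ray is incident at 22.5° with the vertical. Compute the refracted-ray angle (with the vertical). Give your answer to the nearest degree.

48°

sin θ₁/V₁ = sin θ₂/V₂ ⇒ sin θ₂ = 2.586·sin 22.5°/1.330 = 2.586·0.3827/1.330 = 0.7441.
θ₂ = sin⁻¹(0.7441) = 48.08° (from vertical).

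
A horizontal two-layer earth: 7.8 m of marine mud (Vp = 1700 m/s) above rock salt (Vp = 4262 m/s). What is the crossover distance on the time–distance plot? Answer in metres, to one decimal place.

23.8 m

x_cross = 2h·√((V₂+V₁)/(V₂−V₁)).
(V₂+V₁)/(V₂−V₁) = (4262+1700)/(4262−1700) = 2.3271; √ = 1.5255.
x_cross = 2·7.8·1.5255 = 23.80 m.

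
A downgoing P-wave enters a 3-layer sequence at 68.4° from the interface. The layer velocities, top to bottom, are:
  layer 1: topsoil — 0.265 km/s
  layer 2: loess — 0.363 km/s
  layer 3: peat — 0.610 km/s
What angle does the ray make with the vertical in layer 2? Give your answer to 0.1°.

From the normal: θ₁ = 90° − 68.4° = 21.6°.
Ray parameter p = sin 21.6° / 0.265 = 1.3891e+00 s/km.
sin θ_2 = p·V_2 = 1.3891e+00 × 0.363 = 0.5043.
θ_2 = arcsin 0.5043 = 30.28°.

30.3°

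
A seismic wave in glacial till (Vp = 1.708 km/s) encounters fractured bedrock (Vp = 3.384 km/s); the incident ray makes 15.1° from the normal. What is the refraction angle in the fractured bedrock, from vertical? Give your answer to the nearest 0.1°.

31.1°

sin θ₁/V₁ = sin θ₂/V₂ ⇒ sin θ₂ = 3.384·sin 15.1°/1.708 = 3.384·0.2605/1.708 = 0.5161.
θ₂ = arcsin 0.5161 = 31.07° from the normal.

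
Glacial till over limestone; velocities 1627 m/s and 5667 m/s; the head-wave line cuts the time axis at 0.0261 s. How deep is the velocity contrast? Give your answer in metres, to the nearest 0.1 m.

h = tᵢ·V₁·V₂ / (2·√(V₂²−V₁²)).
√(V₂²−V₁²) = √(5667² − 1627²) = 5428.4 m/s.
h = 0.0261 s × 1627 × 5667 / (2 × 5428.4) = 22.17 m.

22.2 m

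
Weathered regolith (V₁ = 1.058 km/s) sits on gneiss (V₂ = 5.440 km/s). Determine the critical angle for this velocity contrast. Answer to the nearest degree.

At critical incidence the refracted ray runs along the interface (θ₂ = 90°), so sin θ_c = V₁/V₂.
θ_c = arcsin(1.058/5.440) = arcsin 0.1945 = 11.21°.

11°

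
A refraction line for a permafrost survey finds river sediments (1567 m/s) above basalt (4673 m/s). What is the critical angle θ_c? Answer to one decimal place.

19.6°

Critical incidence: sin θ_c = V₁/V₂ = 1567/4673 = 0.3353.
θ_c = arcsin 0.3353 = 19.59°.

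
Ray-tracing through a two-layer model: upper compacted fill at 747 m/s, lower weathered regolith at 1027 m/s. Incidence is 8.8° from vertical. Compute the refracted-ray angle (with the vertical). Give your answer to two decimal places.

12.14°

Snell's law: sin θ₂ = (V₂/V₁)·sin θ₁ = (1027/747)·sin 8.8° = 0.2103.
θ₂ = arcsin 0.2103 = 12.14° from the normal.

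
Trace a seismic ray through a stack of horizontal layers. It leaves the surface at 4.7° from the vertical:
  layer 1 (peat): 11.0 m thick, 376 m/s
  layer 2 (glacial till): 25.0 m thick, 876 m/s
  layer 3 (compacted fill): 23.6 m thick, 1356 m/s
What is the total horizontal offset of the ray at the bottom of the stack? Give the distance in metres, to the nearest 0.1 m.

Ray parameter p = sin 4.7° / 376 m/s = 2.1792e-04 s/m.
Layer 1: θ = 4.70°; offset = 11.0·tan 4.70° = 0.904 m.
Layer 2: sin θ = p·876 = 0.1909 → θ = 11.01°; offset = 25.0·tan 11.01° = 4.862 m.
Layer 3: sin θ = p·1356 = 0.2955 → θ = 17.19°; offset = 23.6·tan 17.19° = 7.300 m.
Σ offsets = 13.066 m.

13.1 m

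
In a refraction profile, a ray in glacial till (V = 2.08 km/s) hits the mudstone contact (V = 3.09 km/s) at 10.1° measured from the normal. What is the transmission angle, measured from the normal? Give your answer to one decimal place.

15.1°

sin θ₁/V₁ = sin θ₂/V₂ ⇒ sin θ₂ = 3.09·sin 10.1°/2.08 = 3.09·0.1754/2.08 = 0.2605.
θ₂ = sin⁻¹(0.2605) = 15.10° (from vertical).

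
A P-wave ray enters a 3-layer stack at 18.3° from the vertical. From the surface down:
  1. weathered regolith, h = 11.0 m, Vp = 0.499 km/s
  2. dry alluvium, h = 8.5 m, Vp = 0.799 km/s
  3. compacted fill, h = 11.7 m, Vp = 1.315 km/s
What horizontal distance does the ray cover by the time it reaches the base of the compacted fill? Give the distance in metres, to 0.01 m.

p = sin θ₁/V₁ = sin 18.3°/0.499 = 6.2924e-01 s/km is conserved through the stack.
Layer 1: θ = 18.30°; offset = 11.0·tan 18.30° = 3.6379 m.
Layer 2: sin θ = p·0.799 = 0.5028 → θ = 30.18°; offset = 8.5·tan 30.18° = 4.9438 m.
Layer 3: sin θ = p·1.315 = 0.8275 → θ = 55.84°; offset = 11.7·tan 55.84° = 17.2407 m.
Summing the layer offsets gives 25.8224 m.

25.82 m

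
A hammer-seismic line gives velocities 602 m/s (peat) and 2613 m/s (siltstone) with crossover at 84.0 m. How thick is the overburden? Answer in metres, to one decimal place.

33.2 m

h = (x_cross/2)·√((V₂−V₁)/(V₂+V₁)).
(V₂−V₁)/(V₂+V₁) = (2613−602)/(2613+602) = 0.6255; √ = 0.7909.
h = (84.0/2)·0.7909 = 33.22 m.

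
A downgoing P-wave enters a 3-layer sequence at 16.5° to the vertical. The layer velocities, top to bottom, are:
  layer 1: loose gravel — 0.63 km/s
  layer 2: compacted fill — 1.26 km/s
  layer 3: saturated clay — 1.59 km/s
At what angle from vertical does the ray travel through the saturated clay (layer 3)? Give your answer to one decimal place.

45.8°

Snell's law across each interface conserves sin θ / V, so sin θ_3 = V_3·sin θ₁/V₁.
sin θ_3 = 1.59 × sin 16.5° / 0.63 = 0.7168.
θ_3 = 45.79° from the vertical.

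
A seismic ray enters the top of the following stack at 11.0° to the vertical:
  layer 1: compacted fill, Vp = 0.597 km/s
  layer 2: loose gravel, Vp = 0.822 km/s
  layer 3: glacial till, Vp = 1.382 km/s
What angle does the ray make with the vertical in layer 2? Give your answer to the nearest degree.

Snell's law across each interface conserves sin θ / V, so sin θ_2 = V_2·sin θ₁/V₁.
sin θ_2 = 0.822 × sin 11.0° / 0.597 = 0.2627.
θ_2 = arcsin 0.2627 = 15.23°.

15°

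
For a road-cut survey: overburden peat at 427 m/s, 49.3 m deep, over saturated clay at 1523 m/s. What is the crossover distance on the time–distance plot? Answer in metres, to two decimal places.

131.52 m

x_cross = 2h·√((V₂+V₁)/(V₂−V₁)).
(V₂+V₁)/(V₂−V₁) = (1523+427)/(1523−427) = 1.7792; √ = 1.3339.
x_cross = 2·49.3·1.3339 = 131.52 m.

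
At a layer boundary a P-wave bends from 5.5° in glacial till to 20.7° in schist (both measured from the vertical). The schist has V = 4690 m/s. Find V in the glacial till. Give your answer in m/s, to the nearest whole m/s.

sin 5.5° = 0.0958; sin 20.7° = 0.3535.
V₁ = V₂·(sin θ₁/sin θ₂) = 4690·(0.0958/0.3535) = 1271.71 m/s.

1272 m/s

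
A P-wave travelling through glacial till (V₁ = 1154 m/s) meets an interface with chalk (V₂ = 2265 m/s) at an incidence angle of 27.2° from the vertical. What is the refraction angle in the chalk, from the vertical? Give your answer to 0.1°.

63.8°

sin θ₁/V₁ = sin θ₂/V₂ ⇒ sin θ₂ = 2265·sin 27.2°/1154 = 2265·0.4571/1154 = 0.8972.
θ₂ = sin⁻¹(0.8972) = 63.79° (from vertical).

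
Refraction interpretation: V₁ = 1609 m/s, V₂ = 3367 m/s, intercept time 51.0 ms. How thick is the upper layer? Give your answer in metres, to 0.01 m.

θ_c = arcsin(1609/3367) = 28.55°; cos θ_c = 0.8784.
tᵢ = 2h cos θ_c/V₁ ⇒ h = tᵢ·V₁/(2 cos θ_c) = 0.051·1609/(2·0.8784) = 46.71 m.

46.71 m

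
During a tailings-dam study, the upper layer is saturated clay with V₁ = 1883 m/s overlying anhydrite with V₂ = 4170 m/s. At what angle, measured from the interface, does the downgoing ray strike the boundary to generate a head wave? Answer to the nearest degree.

63°

At critical incidence the refracted ray runs along the interface (θ₂ = 90°), so sin θ_c = V₁/V₂.
θ_c = arcsin(1883/4170) = arcsin 0.4516 = 26.84°.
Measured from the interface: 90° − 26.84° = 63.16°.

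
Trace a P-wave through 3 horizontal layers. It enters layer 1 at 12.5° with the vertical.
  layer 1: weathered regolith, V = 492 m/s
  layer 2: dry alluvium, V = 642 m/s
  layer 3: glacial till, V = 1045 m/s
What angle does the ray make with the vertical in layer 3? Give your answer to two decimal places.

27.37°

Snell's law across each interface conserves sin θ / V, so sin θ_3 = V_3·sin θ₁/V₁.
sin θ_3 = 1045 × sin 12.5° / 492 = 0.4597.
θ_3 = arcsin 0.4597 = 27.37°.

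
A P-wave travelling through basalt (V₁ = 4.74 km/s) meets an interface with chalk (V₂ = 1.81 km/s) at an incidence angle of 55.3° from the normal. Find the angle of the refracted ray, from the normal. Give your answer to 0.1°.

sin θ₁/V₁ = sin θ₂/V₂ ⇒ sin θ₂ = 1.81·sin 55.3°/4.74 = 1.81·0.8221/4.74 = 0.3139.
θ₂ = arcsin 0.3139 = 18.30° from the normal.

18.3°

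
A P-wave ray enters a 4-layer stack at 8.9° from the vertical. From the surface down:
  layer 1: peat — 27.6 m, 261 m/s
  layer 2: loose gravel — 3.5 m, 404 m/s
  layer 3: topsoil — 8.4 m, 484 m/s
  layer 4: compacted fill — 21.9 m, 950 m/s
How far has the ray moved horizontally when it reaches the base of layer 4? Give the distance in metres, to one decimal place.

22.6 m

p = sin θ₁/V₁ = sin 8.9°/261 = 5.9276e-04 s/m is conserved through the stack.
Layer 1: θ = 8.90°; offset = 27.6·tan 8.90° = 4.322 m.
Layer 2: sin θ = p·404 = 0.2395 → θ = 13.86°; offset = 3.5·tan 13.86° = 0.863 m.
Layer 3: sin θ = p·484 = 0.2869 → θ = 16.67°; offset = 8.4·tan 16.67° = 2.516 m.
Layer 4: sin θ = p·950 = 0.5631 → θ = 34.27°; offset = 21.9·tan 34.27° = 14.923 m.
Σ offsets = 22.624 m.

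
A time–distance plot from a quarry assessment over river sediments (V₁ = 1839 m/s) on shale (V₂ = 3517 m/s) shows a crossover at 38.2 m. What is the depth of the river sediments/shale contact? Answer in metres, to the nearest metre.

x_cross = 2h·√((V₂+V₁)/(V₂−V₁)) → h = x_cross / (2·√((V₂+V₁)/(V₂−V₁))).
√((V₂+V₁)/(V₂−V₁)) = √((3517+1839)/(3517−1839)) = 1.7866.
h = 38.2 / (2·1.7866) = 10.69 m.

11 m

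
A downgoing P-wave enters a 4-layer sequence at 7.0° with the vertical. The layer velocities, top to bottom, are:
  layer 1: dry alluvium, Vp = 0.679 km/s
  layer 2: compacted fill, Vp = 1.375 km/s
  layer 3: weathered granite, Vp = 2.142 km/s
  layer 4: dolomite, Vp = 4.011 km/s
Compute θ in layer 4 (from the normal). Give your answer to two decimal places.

46.05°

Ray parameter p = sin 7.0° / 0.679 = 1.7948e-01 s/km.
sin θ_4 = p·V_4 = 1.7948e-01 × 4.011 = 0.7199.
θ_4 = arcsin 0.7199 = 46.05°.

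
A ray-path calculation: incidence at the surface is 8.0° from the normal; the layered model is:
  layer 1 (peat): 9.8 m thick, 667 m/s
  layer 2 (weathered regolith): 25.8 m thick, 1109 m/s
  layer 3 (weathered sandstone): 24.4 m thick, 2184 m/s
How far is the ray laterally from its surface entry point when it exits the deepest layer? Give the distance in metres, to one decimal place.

20.0 m

Apply Snell's law at each interface; in layer i the horizontal offset is hᵢ·tan θᵢ.
Layer 1: θ = 8.00°; offset = 9.8·tan 8.00° = 1.377 m.
Layer 2: sin θ = 1109·sin 8.0°/667 = 0.2314, θ = 13.38°; offset = 25.8·tan 13.38° = 6.137 m.
Layer 3: sin θ = 2184·sin 8.0°/667 = 0.4557, θ = 27.11°; offset = 24.4·tan 27.11° = 12.492 m.
Summing the layer offsets gives 20.006 m.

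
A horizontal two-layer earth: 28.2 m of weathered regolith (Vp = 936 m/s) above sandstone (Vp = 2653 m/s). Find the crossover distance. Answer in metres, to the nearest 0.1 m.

81.5 m

x_cross = 2h·√((V₂+V₁)/(V₂−V₁)).
(V₂+V₁)/(V₂−V₁) = (2653+936)/(2653−936) = 2.0903; √ = 1.4458.
x_cross = 2·28.2·1.4458 = 81.54 m.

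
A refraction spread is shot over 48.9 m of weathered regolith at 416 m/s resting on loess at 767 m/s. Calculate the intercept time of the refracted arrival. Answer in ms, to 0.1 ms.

197.5 ms

tᵢ = 2h·√(V₂²−V₁²)/(V₁V₂).
√(V₂²−V₁²) = √(767²−416²) = 644.4 m/s.
tᵢ = 2·48.9·644.4/(416·767) = 0.19751 s.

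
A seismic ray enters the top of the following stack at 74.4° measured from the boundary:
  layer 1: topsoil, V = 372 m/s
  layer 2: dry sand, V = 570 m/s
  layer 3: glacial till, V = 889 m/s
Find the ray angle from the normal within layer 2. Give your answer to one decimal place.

From the normal: θ₁ = 90° − 74.4° = 15.6°.
Ray parameter p = sin 15.6° / 372 = 7.2290e-04 s/m.
sin θ_2 = p·V_2 = 7.2290e-04 × 570 = 0.4121.
θ_2 = arcsin 0.4121 = 24.33°.

24.3°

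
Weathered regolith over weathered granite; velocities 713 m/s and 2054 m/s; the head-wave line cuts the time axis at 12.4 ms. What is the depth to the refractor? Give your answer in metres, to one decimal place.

4.7 m

θ_c = arcsin(713/2054) = 20.31°; cos θ_c = 0.9378.
tᵢ = 2h cos θ_c/V₁ ⇒ h = tᵢ·V₁/(2 cos θ_c) = 0.0124·713/(2·0.9378) = 4.71 m.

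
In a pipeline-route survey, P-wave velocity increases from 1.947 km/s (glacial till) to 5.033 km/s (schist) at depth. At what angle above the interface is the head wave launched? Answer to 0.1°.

67.2°

Critical incidence: sin θ_c = V₁/V₂ = 1.947/5.033 = 0.3868.
θ_c = arcsin 0.3868 = 22.76°.
Measured from the interface: 90° − 22.76° = 67.24°.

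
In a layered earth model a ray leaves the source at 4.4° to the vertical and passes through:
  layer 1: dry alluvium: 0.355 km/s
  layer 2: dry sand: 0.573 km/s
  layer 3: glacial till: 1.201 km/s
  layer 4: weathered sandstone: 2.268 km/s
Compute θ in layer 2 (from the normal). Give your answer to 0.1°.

7.1°

Ray parameter p = sin 4.4° / 0.355 = 2.1611e-01 s/km.
sin θ_2 = p·V_2 = 2.1611e-01 × 0.573 = 0.1238.
θ_2 = arcsin 0.1238 = 7.11°.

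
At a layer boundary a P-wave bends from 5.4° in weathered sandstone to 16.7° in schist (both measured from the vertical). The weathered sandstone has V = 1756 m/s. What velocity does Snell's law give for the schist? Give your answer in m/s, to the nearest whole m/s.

Snell's law: sin 5.4°/V₁ = sin 16.7°/V₂.
V₂ = V₁·sin 16.7°/sin 5.4° = 1756 × 3.0535 = 5361.96 m/s.

5362 m/s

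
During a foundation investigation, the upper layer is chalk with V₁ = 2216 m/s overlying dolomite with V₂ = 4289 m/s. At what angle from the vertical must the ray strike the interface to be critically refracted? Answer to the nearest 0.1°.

31.1°

Critical incidence: sin θ_c = V₁/V₂ = 2216/4289 = 0.5167.
θ_c = arcsin 0.5167 = 31.11°.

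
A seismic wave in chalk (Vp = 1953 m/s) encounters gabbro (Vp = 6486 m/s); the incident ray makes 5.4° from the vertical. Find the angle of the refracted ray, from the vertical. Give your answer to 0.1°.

Snell's law: sin θ₂ = (V₂/V₁)·sin θ₁ = (6486/1953)·sin 5.4° = 0.3125.
θ₂ = sin⁻¹(0.3125) = 18.21° (from vertical).

18.2°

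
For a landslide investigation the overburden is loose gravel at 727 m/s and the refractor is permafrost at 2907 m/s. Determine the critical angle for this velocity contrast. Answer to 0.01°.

14.48°

Critical incidence: sin θ_c = V₁/V₂ = 727/2907 = 0.2501.
θ_c = arcsin 0.2501 = 14.48°.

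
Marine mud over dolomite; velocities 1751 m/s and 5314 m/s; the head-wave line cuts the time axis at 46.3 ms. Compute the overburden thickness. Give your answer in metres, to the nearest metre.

43 m

h = tᵢ·V₁·V₂ / (2·√(V₂²−V₁²)).
√(V₂²−V₁²) = √(5314² − 1751²) = 5017.2 m/s.
h = 0.0463 s × 1751 × 5314 / (2 × 5017.2) = 42.93 m.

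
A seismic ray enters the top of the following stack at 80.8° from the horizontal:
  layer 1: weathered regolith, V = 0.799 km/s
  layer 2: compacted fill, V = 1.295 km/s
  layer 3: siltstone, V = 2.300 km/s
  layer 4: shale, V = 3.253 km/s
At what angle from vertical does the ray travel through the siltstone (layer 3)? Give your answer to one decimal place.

From the normal: θ₁ = 90° − 80.8° = 9.2°.
Ray parameter p = sin 9.2° / 0.799 = 2.0010e-01 s/km.
sin θ_3 = p·V_3 = 2.0010e-01 × 2.300 = 0.4602.
θ_3 = arcsin 0.4602 = 27.40°.

27.4°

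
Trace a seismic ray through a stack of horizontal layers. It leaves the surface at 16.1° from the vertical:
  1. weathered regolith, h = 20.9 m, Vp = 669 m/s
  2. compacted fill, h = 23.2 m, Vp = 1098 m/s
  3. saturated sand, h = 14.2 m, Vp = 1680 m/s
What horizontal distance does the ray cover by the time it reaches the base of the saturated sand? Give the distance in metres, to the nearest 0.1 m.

31.7 m

Ray parameter p = sin 16.1° / 669 m/s = 4.1452e-04 s/m.
Layer 1: θ = 16.10°; offset = 20.9·tan 16.10° = 6.032 m.
Layer 2: sin θ = p·1098 = 0.4551 → θ = 27.07°; offset = 23.2·tan 27.07° = 11.859 m.
Layer 3: sin θ = p·1680 = 0.6964 → θ = 44.14°; offset = 14.2·tan 44.14° = 13.779 m.
Summing the layer offsets gives 31.671 m.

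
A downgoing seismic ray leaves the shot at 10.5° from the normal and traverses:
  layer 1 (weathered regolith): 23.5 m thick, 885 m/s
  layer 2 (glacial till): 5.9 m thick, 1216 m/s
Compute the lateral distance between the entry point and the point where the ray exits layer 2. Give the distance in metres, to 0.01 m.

5.88 m

Apply Snell's law at each interface; in layer i the horizontal offset is hᵢ·tan θᵢ.
Layer 1: θ = 10.50°; offset = 23.5·tan 10.50° = 4.3555 m.
Layer 2: sin θ = 1216·sin 10.5°/885 = 0.2504, θ = 14.50°; offset = 5.9·tan 14.50° = 1.5259 m.
Summing the layer offsets gives 5.8814 m.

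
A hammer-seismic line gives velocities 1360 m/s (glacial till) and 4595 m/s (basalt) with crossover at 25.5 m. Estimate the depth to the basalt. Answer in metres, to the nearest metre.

h = (x_cross/2)·√((V₂−V₁)/(V₂+V₁)).
(V₂−V₁)/(V₂+V₁) = (4595−1360)/(4595+1360) = 0.5432; √ = 0.7370.
h = (25.5/2)·0.7370 = 9.40 m.

9 m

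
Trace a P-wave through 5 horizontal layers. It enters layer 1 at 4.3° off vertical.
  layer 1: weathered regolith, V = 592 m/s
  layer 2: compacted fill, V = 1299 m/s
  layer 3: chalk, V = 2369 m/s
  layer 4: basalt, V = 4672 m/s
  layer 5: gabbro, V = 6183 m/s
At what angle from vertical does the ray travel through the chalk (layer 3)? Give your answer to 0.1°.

17.5°

Snell's law across each interface conserves sin θ / V, so sin θ_3 = V_3·sin θ₁/V₁.
sin θ_3 = 2369 × sin 4.3° / 592 = 0.3000.
θ_3 = 17.46° from the vertical.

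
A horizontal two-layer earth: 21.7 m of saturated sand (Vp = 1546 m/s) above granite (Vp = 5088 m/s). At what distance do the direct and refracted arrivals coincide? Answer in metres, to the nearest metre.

θ_c = arcsin(1546/5088) = 17.69°, so cos θ_c = 0.9527 and tᵢ = 2h cos θ_c/V₁ = 0.0267 s.
At crossover x/V₁ = x/V₂ + tᵢ ⇒ x = tᵢ/(1/V₁ − 1/V₂) = 0.02675/(6.4683e-04 − 1.9654e-04) = 59.40 m.

59 m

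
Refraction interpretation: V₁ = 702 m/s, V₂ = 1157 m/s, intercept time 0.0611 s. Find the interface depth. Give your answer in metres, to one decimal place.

27.0 m

h = tᵢ·V₁·V₂ / (2·√(V₂²−V₁²)).
√(V₂²−V₁²) = √(1157² − 702²) = 919.7 m/s.
h = 0.0611 s × 702 × 1157 / (2 × 919.7) = 26.98 m.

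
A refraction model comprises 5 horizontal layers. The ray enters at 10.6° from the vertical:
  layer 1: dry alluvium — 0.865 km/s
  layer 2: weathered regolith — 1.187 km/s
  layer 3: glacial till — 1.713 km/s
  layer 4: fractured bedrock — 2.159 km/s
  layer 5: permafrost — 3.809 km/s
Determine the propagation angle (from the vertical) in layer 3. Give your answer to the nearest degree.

Snell's law across each interface conserves sin θ / V, so sin θ_3 = V_3·sin θ₁/V₁.
sin θ_3 = 1.713 × sin 10.6° / 0.865 = 0.3643.
θ_3 = 21.36° from the vertical.

21°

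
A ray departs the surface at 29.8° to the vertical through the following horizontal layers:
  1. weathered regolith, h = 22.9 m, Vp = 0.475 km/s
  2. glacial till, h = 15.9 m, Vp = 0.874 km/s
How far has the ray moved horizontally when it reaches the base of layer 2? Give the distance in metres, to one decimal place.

Apply Snell's law at each interface; in layer i the horizontal offset is hᵢ·tan θᵢ.
Layer 1: θ = 29.80°; offset = 22.9·tan 29.80° = 13.115 m.
Layer 2: sin θ = 0.874·sin 29.8°/0.475 = 0.9144, θ = 66.13°; offset = 15.9·tan 66.13° = 35.923 m.
Σ offsets = 49.038 m.

49.0 m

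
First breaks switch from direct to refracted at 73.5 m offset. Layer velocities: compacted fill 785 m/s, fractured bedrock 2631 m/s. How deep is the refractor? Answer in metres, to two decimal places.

27.02 m

h = (x_cross/2)·√((V₂−V₁)/(V₂+V₁)).
(V₂−V₁)/(V₂+V₁) = (2631−785)/(2631+785) = 0.5404; √ = 0.7351.
h = (73.5/2)·0.7351 = 27.02 m.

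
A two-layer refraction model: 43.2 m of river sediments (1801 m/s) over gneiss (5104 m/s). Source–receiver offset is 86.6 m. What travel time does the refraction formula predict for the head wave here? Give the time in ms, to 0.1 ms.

61.9 ms

θ_c = arcsin(V₁/V₂) = arcsin(1801/5104) = 20.66°, cos θ_c = 0.9357.
Intercept time tᵢ = 2h cos θ_c / V₁ = 2·43.2·0.9357/1801 = 0.04489 s.
t = x/V₂ + tᵢ = 86.6/5104 + 0.04489 = 0.06185 s.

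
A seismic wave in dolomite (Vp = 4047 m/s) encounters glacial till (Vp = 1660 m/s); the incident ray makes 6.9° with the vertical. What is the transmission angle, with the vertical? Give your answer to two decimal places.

sin θ₁/V₁ = sin θ₂/V₂ ⇒ sin θ₂ = 1660·sin 6.9°/4047 = 1660·0.1201/4047 = 0.0493.
θ₂ = sin⁻¹(0.0493) = 2.82° (from vertical).

2.82°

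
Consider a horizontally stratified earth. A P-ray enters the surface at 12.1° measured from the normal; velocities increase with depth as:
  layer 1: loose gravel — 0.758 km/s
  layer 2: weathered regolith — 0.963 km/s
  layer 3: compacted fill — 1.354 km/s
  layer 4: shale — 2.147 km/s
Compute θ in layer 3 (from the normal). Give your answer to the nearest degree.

22°

Ray parameter p = sin 12.1° / 0.758 = 2.7654e-01 s/km.
sin θ_3 = p·V_3 = 2.7654e-01 × 1.354 = 0.3744.
θ_3 = 21.99° from the vertical.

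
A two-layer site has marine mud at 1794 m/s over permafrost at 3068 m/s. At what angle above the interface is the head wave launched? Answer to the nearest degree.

Critical incidence: sin θ_c = V₁/V₂ = 1794/3068 = 0.5847.
θ_c = arcsin 0.5847 = 35.79°.
Measured from the interface: 90° − 35.79° = 54.21°.

54°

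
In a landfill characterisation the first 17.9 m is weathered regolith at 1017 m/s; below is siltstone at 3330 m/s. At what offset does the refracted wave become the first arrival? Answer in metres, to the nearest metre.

49 m

x_cross = 2h·√((V₂+V₁)/(V₂−V₁)).
(V₂+V₁)/(V₂−V₁) = (3330+1017)/(3330−1017) = 1.8794; √ = 1.3709.
x_cross = 2·17.9·1.3709 = 49.08 m.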